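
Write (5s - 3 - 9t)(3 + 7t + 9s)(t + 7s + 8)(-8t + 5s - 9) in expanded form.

7351st^2 - 3295s^2t + 5751st - 1455s^3 - 3279s^2 + 1071s + 3581st^3 - 219s^2t^2 - 3905s^3t + 1575s^4 + 8112t^2 + 4113t + 648 + 4983t^3 + 504t^4

(5s - 3 - 9t)(3 + 7t + 9s)(t + 7s + 8)(-8t + 5s - 9)
= (15s + 35st + 45s^2 - 9 - 21t - 27s - 27t - 63t^2 - 81st)(t + 7s + 8)(-8t + 5s - 9)    [distributive law]
= (-12s - 46st + 45s^2 - 9 - 48t - 63t^2)(t + 7s + 8)(-8t + 5s - 9)    [combine like terms]
= (-12st - 84s^2 - 96s - 46st^2 - 322s^2t - 368st + 45s^2t + 315s^3 + 360s^2 - 9t - 63s - 72 - 48t^2 - 336st - 384t - 63t^3 - 441st^2 - 504t^2)(-8t + 5s - 9)    [distributive law]
= (-716st + 276s^2 - 159s - 487st^2 - 277s^2t + 315s^3 - 393t - 72 - 552t^2 - 63t^3)(-8t + 5s - 9)    [combine like terms]
= 5728st^2 - 3580s^2t + 6444st - 2208s^2t + 1380s^3 - 2484s^2 + 1272st - 795s^2 + 1431s + 3896st^3 - 2435s^2t^2 + 4383st^2 + 2216s^2t^2 - 1385s^3t + 2493s^2t - 2520s^3t + 1575s^4 - 2835s^3 + 3144t^2 - 1965st + 3537t + 576t - 360s + 648 + 4416t^3 - 2760st^2 + 4968t^2 + 504t^4 - 315st^3 + 567t^3    [distributive law]
= 7351st^2 - 3295s^2t + 5751st - 1455s^3 - 3279s^2 + 1071s + 3581st^3 - 219s^2t^2 - 3905s^3t + 1575s^4 + 8112t^2 + 4113t + 648 + 4983t^3 + 504t^4    [combine like terms]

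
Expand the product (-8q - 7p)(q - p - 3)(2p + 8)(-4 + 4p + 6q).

144pq² - 52p²q² - 96pq³ + 1408q² - 384q³ + 804p²q + 92p³q + 1552pq - 768q + 336p³ + 56p⁴ + 280p² - 672p

(-8q - 7p)(q - p - 3)(2p + 8)(-4 + 4p + 6q)
= (-8q² + 8pq + 24q - 7pq + 7p² + 21p)(2p + 8)(-4 + 4p + 6q)    [distributive law]
= (-8q² + pq + 24q + 7p² + 21p)(2p + 8)(-4 + 4p + 6q)    [combine like terms]
= (-16pq² - 64q² + 2p²q + 8pq + 48pq + 192q + 14p³ + 56p² + 42p² + 168p)(-4 + 4p + 6q)    [distributive law]
= (-16pq² - 64q² + 2p²q + 56pq + 192q + 14p³ + 98p² + 168p)(-4 + 4p + 6q)    [combine like terms]
= 64pq² - 64p²q² - 96pq³ + 256q² - 256pq² - 384q³ - 8p²q + 8p³q + 12p²q² - 224pq + 224p²q + 336pq² - 768q + 768pq + 1152q² - 56p³ + 56p⁴ + 84p³q - 392p² + 392p³ + 588p²q - 672p + 672p² + 1008pq    [distributive law]
= 144pq² - 52p²q² - 96pq³ + 1408q² - 384q³ + 804p²q + 92p³q + 1552pq - 768q + 336p³ + 56p⁴ + 280p² - 672p    [combine like terms]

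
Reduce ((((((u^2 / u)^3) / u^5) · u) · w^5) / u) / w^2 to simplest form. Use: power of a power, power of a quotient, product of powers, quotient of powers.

((((((u^2 / u)^3) / u^5) · u) · w^5) / u) / w^2
= (((((((u^2)^3) / (u^3)) / u^5) · u) · w^5) / u) / w^2    [power of a quotient]
= (((((u^6 / (u^3)) / u^5) · u) · w^5) / u) / w^2    [power of a power]
= ((((u^3 / u^5) · u) · w^5) / u) / w^2    [quotient of powers]
= (((u^(-2) · u) · w^5) / u) / w^2    [quotient of powers]
= ((u^(-1) · w^5) / u) / w^2    [product of powers]
= u^(-2)w^3    [quotient of powers]

u^(-2)w^3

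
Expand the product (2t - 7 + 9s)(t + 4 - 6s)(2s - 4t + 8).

16st^2 - 8t^3 + 12t^2 - 334st + 120t + 210s^2t + 568s - 224 - 276s^2 - 108s^3

(2t - 7 + 9s)(t + 4 - 6s)(2s - 4t + 8)
= (2t^2 + 8t - 12st - 7t - 28 + 42s + 9st + 36s - 54s^2)(2s - 4t + 8)    [distributive law]
= (2t^2 + t - 3st - 28 + 78s - 54s^2)(2s - 4t + 8)    [combine like terms]
= 4st^2 - 8t^3 + 16t^2 + 2st - 4t^2 + 8t - 6s^2t + 12st^2 - 24st - 56s + 112t - 224 + 156s^2 - 312st + 624s - 108s^3 + 216s^2t - 432s^2    [distributive law]
= 16st^2 - 8t^3 + 12t^2 - 334st + 120t + 210s^2t + 568s - 224 - 276s^2 - 108s^3    [combine like terms]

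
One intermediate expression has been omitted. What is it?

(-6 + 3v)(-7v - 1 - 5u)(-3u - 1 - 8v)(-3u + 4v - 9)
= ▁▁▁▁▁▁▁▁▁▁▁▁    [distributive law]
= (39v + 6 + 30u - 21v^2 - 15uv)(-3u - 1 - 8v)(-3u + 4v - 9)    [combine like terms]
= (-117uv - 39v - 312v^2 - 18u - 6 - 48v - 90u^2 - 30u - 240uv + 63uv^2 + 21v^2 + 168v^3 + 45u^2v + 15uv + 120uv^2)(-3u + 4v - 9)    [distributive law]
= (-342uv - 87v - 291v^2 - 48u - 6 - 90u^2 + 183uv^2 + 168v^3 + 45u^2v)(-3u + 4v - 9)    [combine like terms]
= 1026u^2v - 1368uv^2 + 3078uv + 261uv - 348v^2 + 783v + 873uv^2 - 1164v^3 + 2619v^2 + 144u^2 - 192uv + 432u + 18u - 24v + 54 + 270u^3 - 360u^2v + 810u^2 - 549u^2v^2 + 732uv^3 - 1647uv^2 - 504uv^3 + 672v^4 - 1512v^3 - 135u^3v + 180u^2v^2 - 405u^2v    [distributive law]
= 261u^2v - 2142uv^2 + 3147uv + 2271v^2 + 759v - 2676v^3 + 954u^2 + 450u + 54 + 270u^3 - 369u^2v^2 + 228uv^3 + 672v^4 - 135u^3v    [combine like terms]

After distributive law, the bracketed line is:

(42v + 6 + 30u - 21v^2 - 3v - 15uv)(-3u - 1 - 8v)(-3u + 4v - 9)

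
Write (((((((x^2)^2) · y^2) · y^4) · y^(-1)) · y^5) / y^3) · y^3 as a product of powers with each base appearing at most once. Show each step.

(((((((x^2)^2) · y^2) · y^4) · y^(-1)) · y^5) / y^3) · y^3
= (((((x^4 · y^2) · y^4) · y^(-1)) · y^5) / y^3) · y^3    [power of a power]
= x^4y^10    [quotient of powers; product of powers]

x^4y^10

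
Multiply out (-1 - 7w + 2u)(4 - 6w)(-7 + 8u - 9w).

(-1 - 7w + 2u)(4 - 6w)(-7 + 8u - 9w)
= (-4 + 6w - 28w + 42w² + 8u - 12uw)(-7 + 8u - 9w)    [distributive law]
= (-4 - 22w + 42w² + 8u - 12uw)(-7 + 8u - 9w)    [combine like terms]
= 28 - 32u + 36w + 154w - 176uw + 198w² - 294w² + 336uw² - 378w³ - 56u + 64u² - 72uw + 84uw - 96u²w + 108uw²    [distributive law]
= 28 - 88u + 190w - 164uw - 96w² + 444uw² - 378w³ + 64u² - 96u²w    [combine like terms]

28 - 88u + 190w - 164uw - 96w² + 444uw² - 378w³ + 64u² - 96u²w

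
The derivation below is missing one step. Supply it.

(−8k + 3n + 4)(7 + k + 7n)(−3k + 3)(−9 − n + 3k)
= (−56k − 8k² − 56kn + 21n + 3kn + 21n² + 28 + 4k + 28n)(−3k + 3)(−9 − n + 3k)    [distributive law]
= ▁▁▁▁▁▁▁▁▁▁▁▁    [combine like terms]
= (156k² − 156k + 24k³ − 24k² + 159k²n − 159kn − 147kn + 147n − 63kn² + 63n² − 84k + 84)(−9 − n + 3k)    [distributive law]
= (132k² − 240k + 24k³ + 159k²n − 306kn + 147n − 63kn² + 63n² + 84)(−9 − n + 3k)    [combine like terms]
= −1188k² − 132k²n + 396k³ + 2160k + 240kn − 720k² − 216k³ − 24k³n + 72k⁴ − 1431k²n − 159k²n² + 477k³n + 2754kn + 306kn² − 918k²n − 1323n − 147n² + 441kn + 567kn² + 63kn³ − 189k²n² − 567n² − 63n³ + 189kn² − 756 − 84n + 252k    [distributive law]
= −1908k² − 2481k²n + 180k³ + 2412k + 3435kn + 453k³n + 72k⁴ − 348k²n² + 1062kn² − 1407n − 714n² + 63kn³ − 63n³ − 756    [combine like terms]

Applying combine like terms to the line above:

(−52k − 8k² − 53kn + 49n + 21n² + 28)(−3k + 3)(−9 − n + 3k)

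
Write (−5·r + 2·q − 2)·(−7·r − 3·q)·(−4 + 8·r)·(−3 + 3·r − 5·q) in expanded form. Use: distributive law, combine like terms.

(−5·r + 2·q − 2)·(−7·r − 3·q)·(−4 + 8·r)·(−3 + 3·r − 5·q)
= (35·r^2 + 15·q·r − 14·q·r − 6·q^2 + 14·r + 6·q)·(−4 + 8·r)·(−3 + 3·r − 5·q)    [distributive law]
= (35·r^2 + q·r − 6·q^2 + 14·r + 6·q)·(−4 + 8·r)·(−3 + 3·r − 5·q)    [combine like terms]
= (−140·r^2 + 280·r^3 − 4·q·r + 8·q·r^2 + 24·q^2 − 48·q^2·r − 56·r + 112·r^2 − 24·q + 48·q·r)·(−3 + 3·r − 5·q)    [distributive law]
= (−28·r^2 + 280·r^3 + 44·q·r + 8·q·r^2 + 24·q^2 − 48·q^2·r − 56·r − 24·q)·(−3 + 3·r − 5·q)    [combine like terms]
= 84·r^2 − 84·r^3 + 140·q·r^2 − 840·r^3 + 840·r^4 − 1400·q·r^3 − 132·q·r + 132·q·r^2 − 220·q^2·r − 24·q·r^2 + 24·q·r^3 − 40·q^2·r^2 − 72·q^2 + 72·q^2·r − 120·q^3 + 144·q^2·r − 144·q^2·r^2 + 240·q^3·r + 168·r − 168·r^2 + 280·q·r + 72·q − 72·q·r + 120·q^2    [distributive law]
= −84·r^2 − 924·r^3 + 248·q·r^2 + 840·r^4 − 1376·q·r^3 + 76·q·r − 4·q^2·r − 184·q^2·r^2 + 48·q^2 − 120·q^3 + 240·q^3·r + 168·r + 72·q    [combine like terms]

−84·r^2 − 924·r^3 + 248·q·r^2 + 840·r^4 − 1376·q·r^3 + 76·q·r − 4·q^2·r − 184·q^2·r^2 + 48·q^2 − 120·q^3 + 240·q^3·r + 168·r + 72·q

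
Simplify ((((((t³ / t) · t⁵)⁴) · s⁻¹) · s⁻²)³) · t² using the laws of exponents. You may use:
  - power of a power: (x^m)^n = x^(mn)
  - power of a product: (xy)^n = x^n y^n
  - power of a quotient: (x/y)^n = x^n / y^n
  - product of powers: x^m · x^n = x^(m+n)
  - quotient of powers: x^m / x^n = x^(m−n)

((((((t³ / t) · t⁵)⁴) · s⁻¹) · s⁻²)³) · t²
= ((((((t³ / t) · t⁵)⁴) · s⁻¹)³) · ((s⁻²)³)) · t²    [power of a product]
= ((((((t³ / t) · t⁵)⁴)³) · ((s⁻¹)³)) · ((s⁻²)³)) · t²    [power of a product]
= (((((t³ / t) · t⁵)¹²) · ((s⁻¹)³)) · ((s⁻²)³)) · t²    [power of a power]
= (((((t³ / t)¹²) · ((t⁵)¹²)) · ((s⁻¹)³)) · ((s⁻²)³)) · t²    [power of a product]
= ((((((t³)¹²) / (t¹²)) · ((t⁵)¹²)) · ((s⁻¹)³)) · ((s⁻²)³)) · t²    [power of a quotient]
= ((((t³⁶ / (t¹²)) · ((t⁵)¹²)) · ((s⁻¹)³)) · ((s⁻²)³)) · t²    [power of a power]
= (((t²⁴ · ((t⁵)¹²)) · ((s⁻¹)³)) · ((s⁻²)³)) · t²    [quotient of powers]
= (((t²⁴ · t⁶⁰) · ((s⁻¹)³)) · ((s⁻²)³)) · t²    [power of a power]
= ((t⁸⁴ · ((s⁻¹)³)) · ((s⁻²)³)) · t²    [product of powers]
= ((t⁸⁴ · s⁻³) · ((s⁻²)³)) · t²    [power of a power]
= ((t⁸⁴ · s⁻³) · s⁻⁶) · t²    [power of a power]
= s⁻⁹t⁸⁶    [product of powers]

s⁻⁹t⁸⁶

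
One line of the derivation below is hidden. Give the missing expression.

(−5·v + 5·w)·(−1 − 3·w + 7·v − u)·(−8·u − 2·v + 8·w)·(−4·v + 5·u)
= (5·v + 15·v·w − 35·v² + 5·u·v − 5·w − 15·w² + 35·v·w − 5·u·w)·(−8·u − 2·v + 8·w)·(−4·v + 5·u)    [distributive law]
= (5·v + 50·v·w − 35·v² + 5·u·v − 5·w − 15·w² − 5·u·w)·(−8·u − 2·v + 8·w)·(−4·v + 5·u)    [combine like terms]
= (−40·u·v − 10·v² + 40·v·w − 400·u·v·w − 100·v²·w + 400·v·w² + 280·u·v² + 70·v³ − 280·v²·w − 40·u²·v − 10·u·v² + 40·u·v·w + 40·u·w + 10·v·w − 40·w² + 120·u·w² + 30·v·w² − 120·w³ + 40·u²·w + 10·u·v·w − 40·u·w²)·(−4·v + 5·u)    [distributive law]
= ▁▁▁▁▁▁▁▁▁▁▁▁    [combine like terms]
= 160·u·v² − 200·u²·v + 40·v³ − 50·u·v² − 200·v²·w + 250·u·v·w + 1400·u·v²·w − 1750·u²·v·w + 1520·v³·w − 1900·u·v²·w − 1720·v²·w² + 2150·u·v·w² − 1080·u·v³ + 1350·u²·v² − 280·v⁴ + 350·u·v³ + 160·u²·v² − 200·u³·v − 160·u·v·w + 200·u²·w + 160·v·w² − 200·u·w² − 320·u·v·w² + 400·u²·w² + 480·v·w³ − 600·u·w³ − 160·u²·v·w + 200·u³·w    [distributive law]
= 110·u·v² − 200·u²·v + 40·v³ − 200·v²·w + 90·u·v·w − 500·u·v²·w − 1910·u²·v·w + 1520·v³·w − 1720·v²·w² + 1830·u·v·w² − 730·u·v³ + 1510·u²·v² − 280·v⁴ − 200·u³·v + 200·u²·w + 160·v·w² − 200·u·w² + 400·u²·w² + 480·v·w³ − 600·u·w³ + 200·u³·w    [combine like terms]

By combine like terms:

(−40·u·v − 10·v² + 50·v·w − 350·u·v·w − 380·v²·w + 430·v·w² + 270·u·v² + 70·v³ − 40·u²·v + 40·u·w − 40·w² + 80·u·w² − 120·w³ + 40·u²·w)·(−4·v + 5·u)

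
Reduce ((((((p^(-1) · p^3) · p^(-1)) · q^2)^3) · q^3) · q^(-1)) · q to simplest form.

p^3·q^9

((((((p^(-1) · p^3) · p^(-1)) · q^2)^3) · q^3) · q^(-1)) · q
= ((((((p^(-1) · p^3) · p^(-1))^3) · ((q^2)^3)) · q^3) · q^(-1)) · q    [power of a product]
= ((((((p^(-1) · p^3)^3) · ((p^(-1))^3)) · ((q^2)^3)) · q^3) · q^(-1)) · q    [power of a product]
= (((((((p^(-1))^3) · ((p^3)^3)) · ((p^(-1))^3)) · ((q^2)^3)) · q^3) · q^(-1)) · q    [power of a product]
= (((((p^(-3) · ((p^3)^3)) · ((p^(-1))^3)) · ((q^2)^3)) · q^3) · q^(-1)) · q    [power of a power]
= (((((p^(-3) · p^9) · ((p^(-1))^3)) · ((q^2)^3)) · q^3) · q^(-1)) · q    [power of a power]
= ((((p^6 · ((p^(-1))^3)) · ((q^2)^3)) · q^3) · q^(-1)) · q    [product of powers]
= ((((p^6 · p^(-3)) · ((q^2)^3)) · q^3) · q^(-1)) · q    [power of a power]
= (((p^3 · ((q^2)^3)) · q^3) · q^(-1)) · q    [product of powers]
= (((p^3 · q^6) · q^3) · q^(-1)) · q    [power of a power]
= p^3·q^9    [product of powers]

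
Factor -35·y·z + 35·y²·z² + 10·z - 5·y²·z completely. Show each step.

5·z(-7·y + 7·y²·z + 2 - y²)

-35·y·z + 35·y²·z² + 10·z - 5·y²·z
= 5(-7·y·z + 7·y²·z² + 2·z - y²·z)    [factor out 5]
= 5·z(-7·y + 7·y²·z + 2 - y²)    [factor out z]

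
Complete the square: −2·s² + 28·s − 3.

−2(s − 7)² + 95

−2·s² + 28·s − 3
= −2(s² − 14·s) − 3    [factor out -2 from the s-terms]
= −2(s² − 14·s + 49 − 49) − 3    [add and subtract 49 inside the bracket]
= −2(s − 7)² + 98 − 3    [perfect-square identity]
= −2(s − 7)² + 95    [combine constants]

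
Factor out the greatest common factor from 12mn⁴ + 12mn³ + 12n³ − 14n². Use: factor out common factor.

2n²(6mn² + 6mn + 6n − 7)

12mn⁴ + 12mn³ + 12n³ − 14n²
= 2(6mn⁴ + 6mn³ + 6n³ − 7n²)    [factor out 2]
= 2n²(6mn² + 6mn + 6n − 7)    [factor out n²]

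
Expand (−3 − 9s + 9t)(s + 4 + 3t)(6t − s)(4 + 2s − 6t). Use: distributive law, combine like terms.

−1260st − 900s²t + 1350st² + 180s² + 114s³ − 288t + 1080t² + 48s − 324t³ − 126s³t − 54s²t² + 18s⁴ + 1134st³ − 972t⁴

(−3 − 9s + 9t)(s + 4 + 3t)(6t − s)(4 + 2s − 6t)
= (−3s − 12 − 9t − 9s² − 36s − 27st + 9st + 36t + 27t²)(6t − s)(4 + 2s − 6t)    [distributive law]
= (−39s − 12 + 27t − 9s² − 18st + 27t²)(6t − s)(4 + 2s − 6t)    [combine like terms]
= (−234st + 39s² − 72t + 12s + 162t² − 27st − 54s²t + 9s³ − 108st² + 18s²t + 162t³ − 27st²)(4 + 2s − 6t)    [distributive law]
= (−261st + 39s² − 72t + 12s + 162t² − 36s²t + 9s³ − 135st² + 162t³)(4 + 2s − 6t)    [combine like terms]
= −1044st − 522s²t + 1566st² + 156s² + 78s³ − 234s²t − 288t − 144st + 432t² + 48s + 24s² − 72st + 648t² + 324st² − 972t³ − 144s²t − 72s³t + 216s²t² + 36s³ + 18s⁴ − 54s³t − 540st² − 270s²t² + 810st³ + 648t³ + 324st³ − 972t⁴    [distributive law]
= −1260st − 900s²t + 1350st² + 180s² + 114s³ − 288t + 1080t² + 48s − 324t³ − 126s³t − 54s²t² + 18s⁴ + 1134st³ − 972t⁴    [combine like terms]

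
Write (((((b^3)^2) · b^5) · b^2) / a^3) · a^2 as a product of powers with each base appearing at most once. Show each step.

a^(-1)·b^13

(((((b^3)^2) · b^5) · b^2) / a^3) · a^2
= (((b^6 · b^5) · b^2) / a^3) · a^2    [power of a power]
= ((b^11 · b^2) / a^3) · a^2    [product of powers]
= (b^13 / a^3) · a^2    [product of powers]
= a^(-1)·b^13    [quotient of powers]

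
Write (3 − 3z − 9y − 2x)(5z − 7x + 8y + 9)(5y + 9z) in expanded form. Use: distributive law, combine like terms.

(3 − 3z − 9y − 2x)(5z − 7x + 8y + 9)(5y + 9z)
= (15z − 21x + 24y + 27 − 15z² + 21xz − 24yz − 27z − 45yz + 63xy − 72y² − 81y − 10xz + 14x² − 16xy − 18x)(5y + 9z)    [distributive law]
= (−12z − 39x − 57y + 27 − 15z² + 11xz − 69yz + 47xy − 72y² + 14x²)(5y + 9z)    [combine like terms]
= −60yz − 108z² − 195xy − 351xz − 285y² − 513yz + 135y + 243z − 75yz² − 135z³ + 55xyz + 99xz² − 345y²z − 621yz² + 235xy² + 423xyz − 360y³ − 648y²z + 70x²y + 126x²z    [distributive law]
= −573yz − 108z² − 195xy − 351xz − 285y² + 135y + 243z − 696yz² − 135z³ + 478xyz + 99xz² − 993y²z + 235xy² − 360y³ + 70x²y + 126x²z    [combine like terms]

−573yz − 108z² − 195xy − 351xz − 285y² + 135y + 243z − 696yz² − 135z³ + 478xyz + 99xz² − 993y²z + 235xy² − 360y³ + 70x²y + 126x²z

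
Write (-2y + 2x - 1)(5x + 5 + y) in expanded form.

(-2y + 2x - 1)(5x + 5 + y)
= -10xy - 10y - 2y² + 10x² + 10x + 2xy - 5x - 5 - y    [distributive law]
= -8xy - 11y - 2y² + 10x² + 5x - 5    [combine like terms]

-8xy - 11y - 2y² + 10x² + 5x - 5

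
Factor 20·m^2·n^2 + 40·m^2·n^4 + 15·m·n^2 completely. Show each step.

20·m^2·n^2 + 40·m^2·n^4 + 15·m·n^2
= 5(4·m^2·n^2 + 8·m^2·n^4 + 3·m·n^2)    [factor out 5]
= 5·m·n^2(4·m + 8·m·n^2 + 3)    [factor out m·n^2]

5·m·n^2(4·m + 8·m·n^2 + 3)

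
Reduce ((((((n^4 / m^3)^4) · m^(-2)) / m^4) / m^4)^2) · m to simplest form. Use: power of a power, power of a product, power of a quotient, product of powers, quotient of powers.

m^(-43)n^32

((((((n^4 / m^3)^4) · m^(-2)) / m^4) / m^4)^2) · m
= ((((((n^4 / m^3)^4) · m^(-2)) / m^4)^2) / ((m^4)^2)) · m    [power of a quotient]
= ((((((n^4 / m^3)^4) · m^(-2))^2) / ((m^4)^2)) / ((m^4)^2)) · m    [power of a quotient]
= ((((((n^4 / m^3)^4)^2) · ((m^(-2))^2)) / ((m^4)^2)) / ((m^4)^2)) · m    [power of a product]
= (((((n^4 / m^3)^8) · ((m^(-2))^2)) / ((m^4)^2)) / ((m^4)^2)) · m    [power of a power]
= ((((((n^4)^8) / ((m^3)^8)) · ((m^(-2))^2)) / ((m^4)^2)) / ((m^4)^2)) · m    [power of a quotient]
= ((((n^32 / ((m^3)^8)) · ((m^(-2))^2)) / ((m^4)^2)) / ((m^4)^2)) · m    [power of a power]
= ((((n^32 / m^24) · ((m^(-2))^2)) / ((m^4)^2)) / ((m^4)^2)) · m    [power of a power]
= ((((n^32 / m^24) · m^(-4)) / ((m^4)^2)) / ((m^4)^2)) · m    [power of a power]
= ((((n^32 / m^24) · m^(-4)) / m^8) / ((m^4)^2)) · m    [power of a power]
= ((((n^32 / m^24) · m^(-4)) / m^8) / m^8) · m    [power of a power]
= m^(-43)n^32    [quotient of powers; product of powers]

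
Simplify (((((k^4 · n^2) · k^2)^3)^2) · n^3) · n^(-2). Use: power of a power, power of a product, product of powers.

k^36n^13

(((((k^4 · n^2) · k^2)^3)^2) · n^3) · n^(-2)
= ((((k^4 · n^2) · k^2)^6) · n^3) · n^(-2)    [power of a power]
= ((((k^4 · n^2)^6) · ((k^2)^6)) · n^3) · n^(-2)    [power of a product]
= (((((k^4)^6) · ((n^2)^6)) · ((k^2)^6)) · n^3) · n^(-2)    [power of a product]
= (((k^24 · ((n^2)^6)) · ((k^2)^6)) · n^3) · n^(-2)    [power of a power]
= (((k^24 · n^12) · ((k^2)^6)) · n^3) · n^(-2)    [power of a power]
= (((k^24 · n^12) · k^12) · n^3) · n^(-2)    [power of a power]
= k^36n^13    [product of powers]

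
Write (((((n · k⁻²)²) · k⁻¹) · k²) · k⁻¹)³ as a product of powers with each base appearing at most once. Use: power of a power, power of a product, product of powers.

k⁻¹²n⁶

(((((n · k⁻²)²) · k⁻¹) · k²) · k⁻¹)³
= (((((n · k⁻²)²) · k⁻¹) · k²)³) · ((k⁻¹)³)    [power of a product]
= (((((n · k⁻²)²) · k⁻¹)³) · ((k²)³)) · ((k⁻¹)³)    [power of a product]
= (((((n · k⁻²)²)³) · ((k⁻¹)³)) · ((k²)³)) · ((k⁻¹)³)    [power of a product]
= ((((n · k⁻²)⁶) · ((k⁻¹)³)) · ((k²)³)) · ((k⁻¹)³)    [power of a power]
= ((((n⁶) · ((k⁻²)⁶)) · ((k⁻¹)³)) · ((k²)³)) · ((k⁻¹)³)    [power of a product]
= (((n⁶ · k⁻¹²) · ((k⁻¹)³)) · ((k²)³)) · ((k⁻¹)³)    [power of a power]
= (((n⁶ · k⁻¹²) · k⁻³) · ((k²)³)) · ((k⁻¹)³)    [power of a power]
= (((n⁶ · k⁻¹²) · k⁻³) · k⁶) · ((k⁻¹)³)    [power of a power]
= (((n⁶ · k⁻¹²) · k⁻³) · k⁶) · k⁻³    [power of a power]
= k⁻¹²n⁶    [product of powers]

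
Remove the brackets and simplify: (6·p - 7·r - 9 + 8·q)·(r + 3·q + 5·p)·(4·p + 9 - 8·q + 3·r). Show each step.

-26·p^2·r - 432·p·r + 354·p·q·r - 115·p·r^2 - 8·p^2·q + 774·p·q - 368·p·q^2 + 120·p^3 + 90·p^2 - 90·r^2 + 17·q·r^2 - 21·r^3 - 126·q·r + 176·q^2·r - 81·r - 243·q + 432·q^2 - 405·p - 192·q^3

(6·p - 7·r - 9 + 8·q)·(r + 3·q + 5·p)·(4·p + 9 - 8·q + 3·r)
= (6·p·r + 18·p·q + 30·p^2 - 7·r^2 - 21·q·r - 35·p·r - 9·r - 27·q - 45·p + 8·q·r + 24·q^2 + 40·p·q)·(4·p + 9 - 8·q + 3·r)    [distributive law]
= (-29·p·r + 58·p·q + 30·p^2 - 7·r^2 - 13·q·r - 9·r - 27·q - 45·p + 24·q^2)·(4·p + 9 - 8·q + 3·r)    [combine like terms]
= -116·p^2·r - 261·p·r + 232·p·q·r - 87·p·r^2 + 232·p^2·q + 522·p·q - 464·p·q^2 + 174·p·q·r + 120·p^3 + 270·p^2 - 240·p^2·q + 90·p^2·r - 28·p·r^2 - 63·r^2 + 56·q·r^2 - 21·r^3 - 52·p·q·r - 117·q·r + 104·q^2·r - 39·q·r^2 - 36·p·r - 81·r + 72·q·r - 27·r^2 - 108·p·q - 243·q + 216·q^2 - 81·q·r - 180·p^2 - 405·p + 360·p·q - 135·p·r + 96·p·q^2 + 216·q^2 - 192·q^3 + 72·q^2·r    [distributive law]
= -26·p^2·r - 432·p·r + 354·p·q·r - 115·p·r^2 - 8·p^2·q + 774·p·q - 368·p·q^2 + 120·p^3 + 90·p^2 - 90·r^2 + 17·q·r^2 - 21·r^3 - 126·q·r + 176·q^2·r - 81·r - 243·q + 432·q^2 - 405·p - 192·q^3    [combine like terms]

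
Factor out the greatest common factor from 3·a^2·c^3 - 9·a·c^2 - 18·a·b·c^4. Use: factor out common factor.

3·a·c^2(a·c - 3 - 6·b·c^2)

3·a^2·c^3 - 9·a·c^2 - 18·a·b·c^4
= 3(a^2·c^3 - 3·a·c^2 - 6·a·b·c^4)    [factor out 3]
= 3·a·c^2(a·c - 3 - 6·b·c^2)    [factor out a·c^2]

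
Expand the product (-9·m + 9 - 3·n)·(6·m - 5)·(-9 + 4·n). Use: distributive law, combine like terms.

486·m^2 - 216·m^2·n - 891·m + 558·m·n + 405 - 315·n - 72·m·n^2 + 60·n^2

(-9·m + 9 - 3·n)·(6·m - 5)·(-9 + 4·n)
= (-54·m^2 + 45·m + 54·m - 45 - 18·m·n + 15·n)·(-9 + 4·n)    [distributive law]
= (-54·m^2 + 99·m - 45 - 18·m·n + 15·n)·(-9 + 4·n)    [combine like terms]
= 486·m^2 - 216·m^2·n - 891·m + 396·m·n + 405 - 180·n + 162·m·n - 72·m·n^2 - 135·n + 60·n^2    [distributive law]
= 486·m^2 - 216·m^2·n - 891·m + 558·m·n + 405 - 315·n - 72·m·n^2 + 60·n^2    [combine like terms]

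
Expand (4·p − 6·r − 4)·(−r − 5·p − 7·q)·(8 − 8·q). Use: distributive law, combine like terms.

208·p·r − 208·p·q·r − 160·p^2 + 160·p^2·q − 384·p·q + 224·p·q^2 + 48·r^2 − 48·q·r^2 + 304·q·r − 336·q^2·r + 32·r + 160·p + 224·q − 224·q^2

(4·p − 6·r − 4)·(−r − 5·p − 7·q)·(8 − 8·q)
= (−4·p·r − 20·p^2 − 28·p·q + 6·r^2 + 30·p·r + 42·q·r + 4·r + 20·p + 28·q)·(8 − 8·q)    [distributive law]
= (26·p·r − 20·p^2 − 28·p·q + 6·r^2 + 42·q·r + 4·r + 20·p + 28·q)·(8 − 8·q)    [combine like terms]
= 208·p·r − 208·p·q·r − 160·p^2 + 160·p^2·q − 224·p·q + 224·p·q^2 + 48·r^2 − 48·q·r^2 + 336·q·r − 336·q^2·r + 32·r − 32·q·r + 160·p − 160·p·q + 224·q − 224·q^2    [distributive law]
= 208·p·r − 208·p·q·r − 160·p^2 + 160·p^2·q − 384·p·q + 224·p·q^2 + 48·r^2 − 48·q·r^2 + 304·q·r − 336·q^2·r + 32·r + 160·p + 224·q − 224·q^2    [combine like terms]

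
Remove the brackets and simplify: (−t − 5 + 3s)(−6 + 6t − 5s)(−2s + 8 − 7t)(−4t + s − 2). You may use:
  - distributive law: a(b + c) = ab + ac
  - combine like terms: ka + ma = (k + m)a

−314st^2 + 601s^2t − 752st + 1368t^2 − 156t − 564t^3 + 638st^3 − 385s^2t^2 − 168t^4 − 61s^3t + 264s^2 + 248s − 480 − 194s^3 + 30s^4

(−t − 5 + 3s)(−6 + 6t − 5s)(−2s + 8 − 7t)(−4t + s − 2)
= (6t − 6t^2 + 5st + 30 − 30t + 25s − 18s + 18st − 15s^2)(−2s + 8 − 7t)(−4t + s − 2)    [distributive law]
= (−24t − 6t^2 + 23st + 30 + 7s − 15s^2)(−2s + 8 − 7t)(−4t + s − 2)    [combine like terms]
= (48st − 192t + 168t^2 + 12st^2 − 48t^2 + 42t^3 − 46s^2t + 184st − 161st^2 − 60s + 240 − 210t − 14s^2 + 56s − 49st + 30s^3 − 120s^2 + 105s^2t)(−4t + s − 2)    [distributive law]
= (183st − 402t + 120t^2 − 149st^2 + 42t^3 + 59s^2t − 4s + 240 − 134s^2 + 30s^3)(−4t + s − 2)    [combine like terms]
= −732st^2 + 183s^2t − 366st + 1608t^2 − 402st + 804t − 480t^3 + 120st^2 − 240t^2 + 596st^3 − 149s^2t^2 + 298st^2 − 168t^4 + 42st^3 − 84t^3 − 236s^2t^2 + 59s^3t − 118s^2t + 16st − 4s^2 + 8s − 960t + 240s − 480 + 536s^2t − 134s^3 + 268s^2 − 120s^3t + 30s^4 − 60s^3    [distributive law]
= −314st^2 + 601s^2t − 752st + 1368t^2 − 156t − 564t^3 + 638st^3 − 385s^2t^2 − 168t^4 − 61s^3t + 264s^2 + 248s − 480 − 194s^3 + 30s^4    [combine like terms]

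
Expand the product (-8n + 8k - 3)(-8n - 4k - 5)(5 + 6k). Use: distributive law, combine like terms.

(-8n + 8k - 3)(-8n - 4k - 5)(5 + 6k)
= (64n^2 + 32kn + 40n - 64kn - 32k^2 - 40k + 24n + 12k + 15)(5 + 6k)    [distributive law]
= (64n^2 - 32kn + 64n - 32k^2 - 28k + 15)(5 + 6k)    [combine like terms]
= 320n^2 + 384kn^2 - 160kn - 192k^2n + 320n + 384kn - 160k^2 - 192k^3 - 140k - 168k^2 + 75 + 90k    [distributive law]
= 320n^2 + 384kn^2 + 224kn - 192k^2n + 320n - 328k^2 - 192k^3 - 50k + 75    [combine like terms]

320n^2 + 384kn^2 + 224kn - 192k^2n + 320n - 328k^2 - 192k^3 - 50k + 75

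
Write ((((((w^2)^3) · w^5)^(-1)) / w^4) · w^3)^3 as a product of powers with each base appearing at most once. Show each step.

((((((w^2)^3) · w^5)^(-1)) / w^4) · w^3)^3
= ((((((w^2)^3) · w^5)^(-1)) / w^4)^3) · ((w^3)^3)    [power of a product]
= ((((((w^2)^3) · w^5)^(-1))^3) / ((w^4)^3)) · ((w^3)^3)    [power of a quotient]
= (((((w^2)^3) · w^5)^(-3)) / ((w^4)^3)) · ((w^3)^3)    [power of a power]
= (((((w^2)^3)^(-3)) · ((w^5)^(-3))) / ((w^4)^3)) · ((w^3)^3)    [power of a product]
= ((((w^2)^(-9)) · ((w^5)^(-3))) / ((w^4)^3)) · ((w^3)^3)    [power of a power]
= ((w^(-18) · ((w^5)^(-3))) / ((w^4)^3)) · ((w^3)^3)    [power of a power]
= ((w^(-18) · w^(-15)) / ((w^4)^3)) · ((w^3)^3)    [power of a power]
= (w^(-33) / ((w^4)^3)) · ((w^3)^3)    [product of powers]
= (w^(-33) / w^12) · ((w^3)^3)    [power of a power]
= w^(-45) · ((w^3)^3)    [quotient of powers]
= w^(-45) · w^9    [power of a power]
= w^(-36)    [product of powers]

w^(-36)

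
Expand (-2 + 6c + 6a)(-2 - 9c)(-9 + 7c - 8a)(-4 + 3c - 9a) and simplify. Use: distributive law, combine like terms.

144 - 4c + 20a - 2190c^2 - 954ac - 1068a^2 + 3096c^3 - 3906ac^2 - 4626a^2c - 1134c^4 + 3564ac^3 + 810a^2c^2 - 864a^3 - 3888a^3c

(-2 + 6c + 6a)(-2 - 9c)(-9 + 7c - 8a)(-4 + 3c - 9a)
= (4 + 18c - 12c - 54c^2 - 12a - 54ac)(-9 + 7c - 8a)(-4 + 3c - 9a)    [distributive law]
= (4 + 6c - 54c^2 - 12a - 54ac)(-9 + 7c - 8a)(-4 + 3c - 9a)    [combine like terms]
= (-36 + 28c - 32a - 54c + 42c^2 - 48ac + 486c^2 - 378c^3 + 432ac^2 + 108a - 84ac + 96a^2 + 486ac - 378ac^2 + 432a^2c)(-4 + 3c - 9a)    [distributive law]
= (-36 - 26c + 76a + 528c^2 + 354ac - 378c^3 + 54ac^2 + 96a^2 + 432a^2c)(-4 + 3c - 9a)    [combine like terms]
= 144 - 108c + 324a + 104c - 78c^2 + 234ac - 304a + 228ac - 684a^2 - 2112c^2 + 1584c^3 - 4752ac^2 - 1416ac + 1062ac^2 - 3186a^2c + 1512c^3 - 1134c^4 + 3402ac^3 - 216ac^2 + 162ac^3 - 486a^2c^2 - 384a^2 + 288a^2c - 864a^3 - 1728a^2c + 1296a^2c^2 - 3888a^3c    [distributive law]
= 144 - 4c + 20a - 2190c^2 - 954ac - 1068a^2 + 3096c^3 - 3906ac^2 - 4626a^2c - 1134c^4 + 3564ac^3 + 810a^2c^2 - 864a^3 - 3888a^3c    [combine like terms]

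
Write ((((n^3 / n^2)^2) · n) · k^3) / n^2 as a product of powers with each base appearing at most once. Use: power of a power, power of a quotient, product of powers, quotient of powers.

k^3·n

((((n^3 / n^2)^2) · n) · k^3) / n^2
= (((((n^3)^2) / ((n^2)^2)) · n) · k^3) / n^2    [power of a quotient]
= (((n^6 / ((n^2)^2)) · n) · k^3) / n^2    [power of a power]
= (((n^6 / n^4) · n) · k^3) / n^2    [power of a power]
= ((n^2 · n) · k^3) / n^2    [quotient of powers]
= (n^3 · k^3) / n^2    [product of powers]
= k^3·n    [quotient of powers]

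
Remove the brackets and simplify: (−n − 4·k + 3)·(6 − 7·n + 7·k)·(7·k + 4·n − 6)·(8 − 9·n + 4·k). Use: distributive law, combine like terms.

(−n − 4·k + 3)·(6 − 7·n + 7·k)·(7·k + 4·n − 6)·(8 − 9·n + 4·k)
= (−6·n + 7·n² − 7·k·n − 24·k + 28·k·n − 28·k² + 18 − 21·n + 21·k)·(7·k + 4·n − 6)·(8 − 9·n + 4·k)    [distributive law]
= (−27·n + 7·n² + 21·k·n − 3·k − 28·k² + 18)·(7·k + 4·n − 6)·(8 − 9·n + 4·k)    [combine like terms]
= (−189·k·n − 108·n² + 162·n + 49·k·n² + 28·n³ − 42·n² + 147·k²·n + 84·k·n² − 126·k·n − 21·k² − 12·k·n + 18·k − 196·k³ − 112·k²·n + 168·k² + 126·k + 72·n − 108)·(8 − 9·n + 4·k)    [distributive law]
= (−327·k·n − 150·n² + 234·n + 133·k·n² + 28·n³ + 35·k²·n + 147·k² + 144·k − 196·k³ − 108)·(8 − 9·n + 4·k)    [combine like terms]
= −2616·k·n + 2943·k·n² − 1308·k²·n − 1200·n² + 1350·n³ − 600·k·n² + 1872·n − 2106·n² + 936·k·n + 1064·k·n² − 1197·k·n³ + 532·k²·n² + 224·n³ − 252·n⁴ + 112·k·n³ + 280·k²·n − 315·k²·n² + 140·k³·n + 1176·k² − 1323·k²·n + 588·k³ + 1152·k − 1296·k·n + 576·k² − 1568·k³ + 1764·k³·n − 784·k⁴ − 864 + 972·n − 432·k    [distributive law]
= −2976·k·n + 3407·k·n² − 2351·k²·n − 3306·n² + 1574·n³ + 2844·n − 1085·k·n³ + 217·k²·n² − 252·n⁴ + 1904·k³·n + 1752·k² − 980·k³ + 720·k − 784·k⁴ − 864    [combine like terms]

−2976·k·n + 3407·k·n² − 2351·k²·n − 3306·n² + 1574·n³ + 2844·n − 1085·k·n³ + 217·k²·n² − 252·n⁴ + 1904·k³·n + 1752·k² − 980·k³ + 720·k − 784·k⁴ − 864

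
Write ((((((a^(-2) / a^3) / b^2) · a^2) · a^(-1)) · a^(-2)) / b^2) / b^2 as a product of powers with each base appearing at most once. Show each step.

((((((a^(-2) / a^3) / b^2) · a^2) · a^(-1)) · a^(-2)) / b^2) / b^2
= (((((a^(-5) / b^2) · a^2) · a^(-1)) · a^(-2)) / b^2) / b^2    [quotient of powers]
= a^(-6)·b^(-6)    [quotient of powers; product of powers]

a^(-6)·b^(-6)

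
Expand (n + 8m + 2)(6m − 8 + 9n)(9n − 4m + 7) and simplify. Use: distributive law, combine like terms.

(n + 8m + 2)(6m − 8 + 9n)(9n − 4m + 7)
= (6mn − 8n + 9n^2 + 48m^2 − 64m + 72mn + 12m − 16 + 18n)(9n − 4m + 7)    [distributive law]
= (78mn + 10n + 9n^2 + 48m^2 − 52m − 16)(9n − 4m + 7)    [combine like terms]
= 702mn^2 − 312m^2n + 546mn + 90n^2 − 40mn + 70n + 81n^3 − 36mn^2 + 63n^2 + 432m^2n − 192m^3 + 336m^2 − 468mn + 208m^2 − 364m − 144n + 64m − 112    [distributive law]
= 666mn^2 + 120m^2n + 38mn + 153n^2 − 74n + 81n^3 − 192m^3 + 544m^2 − 300m − 112    [combine like terms]

666mn^2 + 120m^2n + 38mn + 153n^2 − 74n + 81n^3 − 192m^3 + 544m^2 − 300m − 112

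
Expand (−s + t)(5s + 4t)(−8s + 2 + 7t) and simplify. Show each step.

(−s + t)(5s + 4t)(−8s + 2 + 7t)
= (−5s^2 − 4st + 5st + 4t^2)(−8s + 2 + 7t)    [distributive law]
= (−5s^2 + st + 4t^2)(−8s + 2 + 7t)    [combine like terms]
= 40s^3 − 10s^2 − 35s^2t − 8s^2t + 2st + 7st^2 − 32st^2 + 8t^2 + 28t^3    [distributive law]
= 40s^3 − 10s^2 − 43s^2t + 2st − 25st^2 + 8t^2 + 28t^3    [combine like terms]

40s^3 − 10s^2 − 43s^2t + 2st − 25st^2 + 8t^2 + 28t^3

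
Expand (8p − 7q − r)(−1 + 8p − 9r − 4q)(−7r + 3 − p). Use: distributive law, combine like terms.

(8p − 7q − r)(−1 + 8p − 9r − 4q)(−7r + 3 − p)
= (−8p + 64p^2 − 72pr − 32pq + 7q − 56pq + 63qr + 28q^2 + r − 8pr + 9r^2 + 4qr)(−7r + 3 − p)    [distributive law]
= (−8p + 64p^2 − 80pr − 88pq + 7q + 67qr + 28q^2 + r + 9r^2)(−7r + 3 − p)    [combine like terms]
= 56pr − 24p + 8p^2 − 448p^2r + 192p^2 − 64p^3 + 560pr^2 − 240pr + 80p^2r + 616pqr − 264pq + 88p^2q − 49qr + 21q − 7pq − 469qr^2 + 201qr − 67pqr − 196q^2r + 84q^2 − 28pq^2 − 7r^2 + 3r − pr − 63r^3 + 27r^2 − 9pr^2    [distributive law]
= −185pr − 24p + 200p^2 − 368p^2r − 64p^3 + 551pr^2 + 549pqr − 271pq + 88p^2q + 152qr + 21q − 469qr^2 − 196q^2r + 84q^2 − 28pq^2 + 20r^2 + 3r − 63r^3    [combine like terms]

−185pr − 24p + 200p^2 − 368p^2r − 64p^3 + 551pr^2 + 549pqr − 271pq + 88p^2q + 152qr + 21q − 469qr^2 − 196q^2r + 84q^2 − 28pq^2 + 20r^2 + 3r − 63r^3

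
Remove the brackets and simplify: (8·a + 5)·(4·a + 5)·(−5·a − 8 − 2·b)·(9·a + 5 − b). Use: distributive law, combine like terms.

−1440·a⁴ − 5804·a³ − 416·a³·b − 8225·a² − 844·a²·b + 64·a²·b² − 4825·a − 445·a·b + 120·a·b² − 1000 − 50·b + 50·b²

(8·a + 5)·(4·a + 5)·(−5·a − 8 − 2·b)·(9·a + 5 − b)
= (32·a² + 40·a + 20·a + 25)·(−5·a − 8 − 2·b)·(9·a + 5 − b)    [distributive law]
= (32·a² + 60·a + 25)·(−5·a − 8 − 2·b)·(9·a + 5 − b)    [combine like terms]
= (−160·a³ − 256·a² − 64·a²·b − 300·a² − 480·a − 120·a·b − 125·a − 200 − 50·b)·(9·a + 5 − b)    [distributive law]
= (−160·a³ − 556·a² − 64·a²·b − 605·a − 120·a·b − 200 − 50·b)·(9·a + 5 − b)    [combine like terms]
= −1440·a⁴ − 800·a³ + 160·a³·b − 5004·a³ − 2780·a² + 556·a²·b − 576·a³·b − 320·a²·b + 64·a²·b² − 5445·a² − 3025·a + 605·a·b − 1080·a²·b − 600·a·b + 120·a·b² − 1800·a − 1000 + 200·b − 450·a·b − 250·b + 50·b²    [distributive law]
= −1440·a⁴ − 5804·a³ − 416·a³·b − 8225·a² − 844·a²·b + 64·a²·b² − 4825·a − 445·a·b + 120·a·b² − 1000 − 50·b + 50·b²    [combine like terms]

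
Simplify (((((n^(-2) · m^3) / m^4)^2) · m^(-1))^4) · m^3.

(((((n^(-2) · m^3) / m^4)^2) · m^(-1))^4) · m^3
= (((((n^(-2) · m^3) / m^4)^2)^4) · ((m^(-1))^4)) · m^3    [power of a product]
= ((((n^(-2) · m^3) / m^4)^8) · ((m^(-1))^4)) · m^3    [power of a power]
= ((((n^(-2) · m^3)^8) / ((m^4)^8)) · ((m^(-1))^4)) · m^3    [power of a quotient]
= (((((n^(-2))^8) · ((m^3)^8)) / ((m^4)^8)) · ((m^(-1))^4)) · m^3    [power of a product]
= (((n^(-16) · ((m^3)^8)) / ((m^4)^8)) · ((m^(-1))^4)) · m^3    [power of a power]
= (((n^(-16) · m^24) / ((m^4)^8)) · ((m^(-1))^4)) · m^3    [power of a power]
= (((n^(-16) · m^24) / m^32) · ((m^(-1))^4)) · m^3    [power of a power]
= (((n^(-16) · m^24) / m^32) · m^(-4)) · m^3    [power of a power]
= m^(-9)n^(-16)    [quotient of powers; product of powers]

m^(-9)n^(-16)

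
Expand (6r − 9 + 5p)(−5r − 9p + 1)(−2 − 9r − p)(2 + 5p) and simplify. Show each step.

(6r − 9 + 5p)(−5r − 9p + 1)(−2 − 9r − p)(2 + 5p)
= (−30r^2 − 54pr + 6r + 45r + 81p − 9 − 25pr − 45p^2 + 5p)(−2 − 9r − p)(2 + 5p)    [distributive law]
= (−30r^2 − 79pr + 51r + 86p − 9 − 45p^2)(−2 − 9r − p)(2 + 5p)    [combine like terms]
= (60r^2 + 270r^3 + 30pr^2 + 158pr + 711pr^2 + 79p^2r − 102r − 459r^2 − 51pr − 172p − 774pr − 86p^2 + 18 + 81r + 9p + 90p^2 + 405p^2r + 45p^3)(2 + 5p)    [distributive law]
= (−399r^2 + 270r^3 + 741pr^2 − 667pr + 484p^2r − 21r − 163p + 4p^2 + 18 + 45p^3)(2 + 5p)    [combine like terms]
= −798r^2 − 1995pr^2 + 540r^3 + 1350pr^3 + 1482pr^2 + 3705p^2r^2 − 1334pr − 3335p^2r + 968p^2r + 2420p^3r − 42r − 105pr − 326p − 815p^2 + 8p^2 + 20p^3 + 36 + 90p + 90p^3 + 225p^4    [distributive law]
= −798r^2 − 513pr^2 + 540r^3 + 1350pr^3 + 3705p^2r^2 − 1439pr − 2367p^2r + 2420p^3r − 42r − 236p − 807p^2 + 110p^3 + 36 + 225p^4    [combine like terms]

−798r^2 − 513pr^2 + 540r^3 + 1350pr^3 + 3705p^2r^2 − 1439pr − 2367p^2r + 2420p^3r − 42r − 236p − 807p^2 + 110p^3 + 36 + 225p^4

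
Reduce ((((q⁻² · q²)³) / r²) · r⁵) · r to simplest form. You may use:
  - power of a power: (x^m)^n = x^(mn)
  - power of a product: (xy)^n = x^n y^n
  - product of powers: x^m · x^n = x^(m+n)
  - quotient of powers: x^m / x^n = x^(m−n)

r⁴

((((q⁻² · q²)³) / r²) · r⁵) · r
= (((((q⁻²)³) · ((q²)³)) / r²) · r⁵) · r    [power of a product]
= (((q⁻⁶ · ((q²)³)) / r²) · r⁵) · r    [power of a power]
= (((q⁻⁶ · q⁶) / r²) · r⁵) · r    [power of a power]
= ((q⁰ / r²) · r⁵) · r    [product of powers]
= r⁴    [quotient of powers; product of powers]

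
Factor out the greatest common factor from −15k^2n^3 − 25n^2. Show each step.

−15k^2n^3 − 25n^2
= 5(−3k^2n^3 − 5n^2)    [factor out 5]
= 5n^2(−3k^2n − 5)    [factor out n^2]

5n^2(−3k^2n − 5)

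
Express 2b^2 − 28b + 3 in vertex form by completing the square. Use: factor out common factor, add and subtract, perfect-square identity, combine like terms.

2b^2 − 28b + 3
= 2(b^2 − 14b) + 3    [factor out 2 from the b-terms]
= 2(b^2 − 14b + 49 − 49) + 3    [add and subtract 49 inside the bracket]
= 2(b − 7)^2 − 98 + 3    [perfect-square identity]
= 2(b − 7)^2 − 95    [combine constants]

2(b − 7)^2 − 95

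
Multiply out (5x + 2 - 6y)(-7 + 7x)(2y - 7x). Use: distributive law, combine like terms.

-336xy + 147x^2 + 364x^2y - 245x^3 - 28y + 98x + 84y^2 - 84xy^2

(5x + 2 - 6y)(-7 + 7x)(2y - 7x)
= (-35x + 35x^2 - 14 + 14x + 42y - 42xy)(2y - 7x)    [distributive law]
= (-21x + 35x^2 - 14 + 42y - 42xy)(2y - 7x)    [combine like terms]
= -42xy + 147x^2 + 70x^2y - 245x^3 - 28y + 98x + 84y^2 - 294xy - 84xy^2 + 294x^2y    [distributive law]
= -336xy + 147x^2 + 364x^2y - 245x^3 - 28y + 98x + 84y^2 - 84xy^2    [combine like terms]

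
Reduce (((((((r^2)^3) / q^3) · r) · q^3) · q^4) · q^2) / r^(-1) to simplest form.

q^6r^8

(((((((r^2)^3) / q^3) · r) · q^3) · q^4) · q^2) / r^(-1)
= (((((r^6 / q^3) · r) · q^3) · q^4) · q^2) / r^(-1)    [power of a power]
= q^6r^8    [quotient of powers; product of powers]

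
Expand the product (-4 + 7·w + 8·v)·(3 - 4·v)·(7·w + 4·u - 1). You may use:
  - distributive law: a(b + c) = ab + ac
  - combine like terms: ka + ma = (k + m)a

-105·w - 48·u + 12 + 308·v·w + 160·u·v - 40·v + 147·w^2 + 84·u·w - 196·v·w^2 - 112·u·v·w - 224·v^2·w - 128·u·v^2 + 32·v^2

(-4 + 7·w + 8·v)·(3 - 4·v)·(7·w + 4·u - 1)
= (-12 + 16·v + 21·w - 28·v·w + 24·v - 32·v^2)·(7·w + 4·u - 1)    [distributive law]
= (-12 + 40·v + 21·w - 28·v·w - 32·v^2)·(7·w + 4·u - 1)    [combine like terms]
= -84·w - 48·u + 12 + 280·v·w + 160·u·v - 40·v + 147·w^2 + 84·u·w - 21·w - 196·v·w^2 - 112·u·v·w + 28·v·w - 224·v^2·w - 128·u·v^2 + 32·v^2    [distributive law]
= -105·w - 48·u + 12 + 308·v·w + 160·u·v - 40·v + 147·w^2 + 84·u·w - 196·v·w^2 - 112·u·v·w - 224·v^2·w - 128·u·v^2 + 32·v^2    [combine like terms]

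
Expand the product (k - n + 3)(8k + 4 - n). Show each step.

8k² + 28k - 9kn - 7n + n² + 12

(k - n + 3)(8k + 4 - n)
= 8k² + 4k - kn - 8kn - 4n + n² + 24k + 12 - 3n    [distributive law]
= 8k² + 28k - 9kn - 7n + n² + 12    [combine like terms]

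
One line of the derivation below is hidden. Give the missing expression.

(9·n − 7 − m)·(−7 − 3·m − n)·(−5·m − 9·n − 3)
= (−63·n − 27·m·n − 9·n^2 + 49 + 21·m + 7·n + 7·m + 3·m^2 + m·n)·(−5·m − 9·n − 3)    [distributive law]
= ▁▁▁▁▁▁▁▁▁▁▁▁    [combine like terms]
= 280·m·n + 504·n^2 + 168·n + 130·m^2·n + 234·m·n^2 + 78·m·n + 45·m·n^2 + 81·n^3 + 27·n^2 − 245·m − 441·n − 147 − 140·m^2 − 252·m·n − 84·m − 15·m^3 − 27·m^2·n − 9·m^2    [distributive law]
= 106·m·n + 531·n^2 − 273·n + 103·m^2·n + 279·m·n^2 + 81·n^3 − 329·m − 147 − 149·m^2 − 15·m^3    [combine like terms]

By combine like terms:

(−56·n − 26·m·n − 9·n^2 + 49 + 28·m + 3·m^2)·(−5·m − 9·n − 3)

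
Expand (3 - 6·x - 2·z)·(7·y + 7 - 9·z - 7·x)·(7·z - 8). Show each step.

(3 - 6·x - 2·z)·(7·y + 7 - 9·z - 7·x)·(7·z - 8)
= (21·y + 21 - 27·z - 21·x - 42·x·y - 42·x + 54·x·z + 42·x² - 14·y·z - 14·z + 18·z² + 14·x·z)·(7·z - 8)    [distributive law]
= (21·y + 21 - 41·z - 63·x - 42·x·y + 68·x·z + 42·x² - 14·y·z + 18·z²)·(7·z - 8)    [combine like terms]
= 147·y·z - 168·y + 147·z - 168 - 287·z² + 328·z - 441·x·z + 504·x - 294·x·y·z + 336·x·y + 476·x·z² - 544·x·z + 294·x²·z - 336·x² - 98·y·z² + 112·y·z + 126·z³ - 144·z²    [distributive law]
= 259·y·z - 168·y + 475·z - 168 - 431·z² - 985·x·z + 504·x - 294·x·y·z + 336·x·y + 476·x·z² + 294·x²·z - 336·x² - 98·y·z² + 126·z³    [combine like terms]

259·y·z - 168·y + 475·z - 168 - 431·z² - 985·x·z + 504·x - 294·x·y·z + 336·x·y + 476·x·z² + 294·x²·z - 336·x² - 98·y·z² + 126·z³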